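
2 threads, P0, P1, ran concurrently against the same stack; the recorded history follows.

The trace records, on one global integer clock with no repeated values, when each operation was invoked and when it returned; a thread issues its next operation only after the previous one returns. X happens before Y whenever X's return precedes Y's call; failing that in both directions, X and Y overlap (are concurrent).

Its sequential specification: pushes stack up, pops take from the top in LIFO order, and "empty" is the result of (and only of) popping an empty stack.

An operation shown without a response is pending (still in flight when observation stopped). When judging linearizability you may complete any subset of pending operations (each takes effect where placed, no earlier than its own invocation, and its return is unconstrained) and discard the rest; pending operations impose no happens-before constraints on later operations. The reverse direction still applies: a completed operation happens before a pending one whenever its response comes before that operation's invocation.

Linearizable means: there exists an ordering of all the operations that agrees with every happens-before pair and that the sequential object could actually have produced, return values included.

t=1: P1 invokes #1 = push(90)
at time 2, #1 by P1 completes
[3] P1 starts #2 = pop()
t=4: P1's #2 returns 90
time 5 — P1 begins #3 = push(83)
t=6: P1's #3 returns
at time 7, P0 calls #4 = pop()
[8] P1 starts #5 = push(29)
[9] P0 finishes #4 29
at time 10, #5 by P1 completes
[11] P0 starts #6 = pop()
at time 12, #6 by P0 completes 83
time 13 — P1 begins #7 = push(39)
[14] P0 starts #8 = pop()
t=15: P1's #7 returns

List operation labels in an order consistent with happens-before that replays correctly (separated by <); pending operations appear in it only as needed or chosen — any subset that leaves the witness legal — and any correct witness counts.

after step 1 (#1 push(90)): stack <90>
after step 2 (#2 pop() → 90): stack <>
after step 3 (#3 push(83)): stack <83>
after step 4 (#5 push(29)): stack <83,29>
after step 5 (#4 pop() → 29): stack <83>
after step 6 (#6 pop() → 83): stack <>
after step 7 (#7 push(39)): stack <39>

#1 < #2 < #3 < #5 < #4 < #6 < #7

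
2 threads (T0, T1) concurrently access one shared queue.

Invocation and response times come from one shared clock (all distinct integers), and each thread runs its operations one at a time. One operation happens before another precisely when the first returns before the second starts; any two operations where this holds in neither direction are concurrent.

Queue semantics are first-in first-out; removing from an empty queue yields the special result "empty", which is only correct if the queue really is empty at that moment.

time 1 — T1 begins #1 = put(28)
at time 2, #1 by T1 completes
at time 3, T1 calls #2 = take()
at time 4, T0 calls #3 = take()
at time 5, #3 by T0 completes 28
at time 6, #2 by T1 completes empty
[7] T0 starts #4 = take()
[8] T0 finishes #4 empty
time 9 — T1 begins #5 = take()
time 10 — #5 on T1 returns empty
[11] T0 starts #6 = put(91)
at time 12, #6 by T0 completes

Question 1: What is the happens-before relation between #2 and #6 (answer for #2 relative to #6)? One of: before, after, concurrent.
before

#2 spans [3,6], #6 spans [11,12]
resp(#2)=6 < inv(#6)=11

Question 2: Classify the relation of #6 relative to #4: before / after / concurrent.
after

#6 spans [11,12], #4 spans [7,8]
resp(#4)=8 < inv(#6)=11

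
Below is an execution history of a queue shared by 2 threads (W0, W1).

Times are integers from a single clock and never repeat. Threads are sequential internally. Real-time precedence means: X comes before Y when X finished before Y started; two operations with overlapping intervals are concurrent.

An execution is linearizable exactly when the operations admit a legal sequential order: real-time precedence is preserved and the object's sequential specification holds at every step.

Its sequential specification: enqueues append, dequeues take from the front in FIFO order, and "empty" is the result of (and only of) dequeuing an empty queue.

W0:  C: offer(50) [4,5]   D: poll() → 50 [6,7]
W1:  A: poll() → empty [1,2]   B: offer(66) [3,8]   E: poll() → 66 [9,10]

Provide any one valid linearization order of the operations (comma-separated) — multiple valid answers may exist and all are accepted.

step 1: A poll() → empty — queue <>
step 2: C offer(50) — queue <50>
step 3: B offer(66) — queue <50,66>
step 4: D poll() → 50 — queue <66>
step 5: E poll() → 66 — queue <>

A, C, B, D, E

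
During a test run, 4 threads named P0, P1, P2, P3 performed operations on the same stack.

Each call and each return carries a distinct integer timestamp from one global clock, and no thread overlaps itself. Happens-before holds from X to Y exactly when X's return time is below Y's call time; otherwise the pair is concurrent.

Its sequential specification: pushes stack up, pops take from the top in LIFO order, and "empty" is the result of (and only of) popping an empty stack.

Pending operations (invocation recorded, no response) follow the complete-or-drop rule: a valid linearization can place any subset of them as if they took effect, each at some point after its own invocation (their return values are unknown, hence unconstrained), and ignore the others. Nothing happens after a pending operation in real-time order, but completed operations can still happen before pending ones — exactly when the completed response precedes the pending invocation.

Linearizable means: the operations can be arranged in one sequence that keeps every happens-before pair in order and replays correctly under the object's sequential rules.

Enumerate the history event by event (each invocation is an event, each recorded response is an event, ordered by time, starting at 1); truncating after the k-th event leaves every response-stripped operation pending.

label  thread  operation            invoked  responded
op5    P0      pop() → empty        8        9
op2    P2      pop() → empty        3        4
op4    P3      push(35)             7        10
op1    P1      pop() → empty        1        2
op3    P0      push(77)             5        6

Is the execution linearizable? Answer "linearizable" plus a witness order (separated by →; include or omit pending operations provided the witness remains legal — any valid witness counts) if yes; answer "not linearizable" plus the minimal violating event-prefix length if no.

already the first 9 events (up to op5's response at time 9) admit no linearization; the first 8 still do
a single order respects real time; the 4 completed stack operations fail replay along it
every completion of the 1 pending operation (op4) was checked; none linearizes
sample order op1, op2, op3, op5 (pending dropped) stalls at step 4 — op5 pop() → empty has no legal effect

not linearizable — minimal violating prefix: 9 events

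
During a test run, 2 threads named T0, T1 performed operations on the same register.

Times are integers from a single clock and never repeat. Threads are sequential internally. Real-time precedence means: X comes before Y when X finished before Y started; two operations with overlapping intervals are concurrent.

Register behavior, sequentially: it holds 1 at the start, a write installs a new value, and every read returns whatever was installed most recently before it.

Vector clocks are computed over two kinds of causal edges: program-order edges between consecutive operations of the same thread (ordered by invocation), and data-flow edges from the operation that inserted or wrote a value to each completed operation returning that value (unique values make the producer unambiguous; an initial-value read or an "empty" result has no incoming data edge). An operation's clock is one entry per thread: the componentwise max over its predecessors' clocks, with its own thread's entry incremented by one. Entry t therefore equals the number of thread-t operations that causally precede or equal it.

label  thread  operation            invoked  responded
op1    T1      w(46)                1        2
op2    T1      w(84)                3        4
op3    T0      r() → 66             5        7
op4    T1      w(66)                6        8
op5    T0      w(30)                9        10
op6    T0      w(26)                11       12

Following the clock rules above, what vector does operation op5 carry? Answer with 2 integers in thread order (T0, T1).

op1 (invocation 1): nothing precedes it; T1's component alone gives (0, 1)
op2 (invocation 3): componentwise max over VC(op1)=(0, 1), +1 at T1, giving (0, 2)
op4 (invocation 6): componentwise max over VC(op2)=(0, 2), +1 at T1, giving (0, 3)
op3 (invocation 5): componentwise max over VC(op4)=(0, 3), +1 at T0, giving (1, 3)
op5 (invocation 9): componentwise max over VC(op3)=(1, 3), +1 at T0, giving (2, 3)
op6 (invocation 11): componentwise max over VC(op5)=(2, 3), +1 at T0, giving (3, 3)
target: VC(op5) = (2, 3)

(2, 3)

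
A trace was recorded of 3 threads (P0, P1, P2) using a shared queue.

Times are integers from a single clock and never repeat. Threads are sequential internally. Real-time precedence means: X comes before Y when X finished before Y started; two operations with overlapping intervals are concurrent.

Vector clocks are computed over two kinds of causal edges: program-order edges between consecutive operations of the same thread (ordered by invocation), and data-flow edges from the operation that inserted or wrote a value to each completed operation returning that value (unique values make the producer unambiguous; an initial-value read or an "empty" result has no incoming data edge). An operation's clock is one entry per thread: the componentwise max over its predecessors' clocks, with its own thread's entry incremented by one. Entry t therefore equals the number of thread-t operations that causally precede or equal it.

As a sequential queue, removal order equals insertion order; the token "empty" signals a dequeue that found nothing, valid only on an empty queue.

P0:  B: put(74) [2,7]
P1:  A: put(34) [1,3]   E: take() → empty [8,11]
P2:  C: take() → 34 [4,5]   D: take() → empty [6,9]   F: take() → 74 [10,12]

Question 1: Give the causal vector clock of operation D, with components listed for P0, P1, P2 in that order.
Answer: (0, 1, 2)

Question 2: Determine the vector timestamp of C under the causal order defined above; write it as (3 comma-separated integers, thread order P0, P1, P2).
Answer: (0, 1, 1)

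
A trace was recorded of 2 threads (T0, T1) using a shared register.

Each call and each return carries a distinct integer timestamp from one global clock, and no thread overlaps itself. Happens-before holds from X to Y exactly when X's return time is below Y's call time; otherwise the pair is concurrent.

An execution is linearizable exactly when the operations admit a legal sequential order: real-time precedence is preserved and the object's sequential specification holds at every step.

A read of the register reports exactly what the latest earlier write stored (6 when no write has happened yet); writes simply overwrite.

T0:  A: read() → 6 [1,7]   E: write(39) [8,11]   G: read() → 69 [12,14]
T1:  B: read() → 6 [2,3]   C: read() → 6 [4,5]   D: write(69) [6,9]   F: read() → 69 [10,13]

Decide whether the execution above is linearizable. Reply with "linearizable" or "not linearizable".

one valid linearization: A, B, C, E, D, F, G
step 1: A read() → 6 — value 6
step 2: B read() → 6 — value 6
step 3: C read() → 6 — value 6
step 4: E write(39) — value 39
step 5: D write(69) — value 69
step 6: F read() → 69 — value 69
step 7: G read() → 69 — value 69

linearizable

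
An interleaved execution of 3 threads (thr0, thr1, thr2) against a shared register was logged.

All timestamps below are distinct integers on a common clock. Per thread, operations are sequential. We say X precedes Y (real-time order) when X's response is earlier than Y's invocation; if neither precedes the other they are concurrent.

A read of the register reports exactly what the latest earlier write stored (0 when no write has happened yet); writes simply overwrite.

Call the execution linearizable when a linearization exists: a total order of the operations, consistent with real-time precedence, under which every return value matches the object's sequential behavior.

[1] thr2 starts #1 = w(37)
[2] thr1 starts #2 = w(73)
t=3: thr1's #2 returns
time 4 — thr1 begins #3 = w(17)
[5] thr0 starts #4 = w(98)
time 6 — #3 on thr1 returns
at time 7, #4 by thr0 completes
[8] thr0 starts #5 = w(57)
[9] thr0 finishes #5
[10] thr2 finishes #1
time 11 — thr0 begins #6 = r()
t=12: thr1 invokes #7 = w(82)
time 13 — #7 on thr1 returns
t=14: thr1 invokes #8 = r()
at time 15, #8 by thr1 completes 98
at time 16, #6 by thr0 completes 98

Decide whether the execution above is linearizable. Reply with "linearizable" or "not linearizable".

not linearizable

the violation lands at event 15, #8's response at time 15: events 1..14 linearize, events 1..15 do not
no legal order exists: 10 real-time-consistent candidates over 7 completed register operations, all rejected
no completion choice of the 1 pending operation (#6) rescues it — every subset was tried
e.g. #1, #2, #3, #4, #5, #7, #8 (pending dropped): illegal at step 7, since #8 r() → 98 cannot apply there
e.g. #1, #2, #4, #3, #5, #7, #8 (pending dropped): illegal at step 7, since #8 r() → 98 cannot apply there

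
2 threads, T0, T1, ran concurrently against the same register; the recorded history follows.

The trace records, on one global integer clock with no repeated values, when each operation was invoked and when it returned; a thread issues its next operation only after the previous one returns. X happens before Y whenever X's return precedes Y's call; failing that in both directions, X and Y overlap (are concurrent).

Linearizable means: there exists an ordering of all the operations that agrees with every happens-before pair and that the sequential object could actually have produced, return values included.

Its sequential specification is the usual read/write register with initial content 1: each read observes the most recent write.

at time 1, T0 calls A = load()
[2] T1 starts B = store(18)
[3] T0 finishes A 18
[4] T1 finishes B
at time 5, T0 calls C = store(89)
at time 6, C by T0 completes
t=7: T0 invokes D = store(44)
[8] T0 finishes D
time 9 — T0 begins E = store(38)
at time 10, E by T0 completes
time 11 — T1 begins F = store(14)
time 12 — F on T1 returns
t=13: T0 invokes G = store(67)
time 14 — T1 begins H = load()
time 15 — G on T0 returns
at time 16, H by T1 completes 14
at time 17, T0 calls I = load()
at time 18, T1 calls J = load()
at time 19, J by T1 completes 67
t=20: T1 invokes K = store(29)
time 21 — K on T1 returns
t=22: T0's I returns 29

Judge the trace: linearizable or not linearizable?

linearizable

witness order: B, A, C, D, E, F, H, G, J, K, I
after step 1 (B store(18)): value 18
after step 2 (A load() → 18): value 18
after step 3 (C store(89)): value 89
after step 4 (D store(44)): value 44
after step 5 (E store(38)): value 38
after step 6 (F store(14)): value 14
after step 7 (H load() → 14): value 14
after step 8 (G store(67)): value 67
after step 9 (J load() → 67): value 67
after step 10 (K store(29)): value 29
after step 11 (I load() → 29): value 29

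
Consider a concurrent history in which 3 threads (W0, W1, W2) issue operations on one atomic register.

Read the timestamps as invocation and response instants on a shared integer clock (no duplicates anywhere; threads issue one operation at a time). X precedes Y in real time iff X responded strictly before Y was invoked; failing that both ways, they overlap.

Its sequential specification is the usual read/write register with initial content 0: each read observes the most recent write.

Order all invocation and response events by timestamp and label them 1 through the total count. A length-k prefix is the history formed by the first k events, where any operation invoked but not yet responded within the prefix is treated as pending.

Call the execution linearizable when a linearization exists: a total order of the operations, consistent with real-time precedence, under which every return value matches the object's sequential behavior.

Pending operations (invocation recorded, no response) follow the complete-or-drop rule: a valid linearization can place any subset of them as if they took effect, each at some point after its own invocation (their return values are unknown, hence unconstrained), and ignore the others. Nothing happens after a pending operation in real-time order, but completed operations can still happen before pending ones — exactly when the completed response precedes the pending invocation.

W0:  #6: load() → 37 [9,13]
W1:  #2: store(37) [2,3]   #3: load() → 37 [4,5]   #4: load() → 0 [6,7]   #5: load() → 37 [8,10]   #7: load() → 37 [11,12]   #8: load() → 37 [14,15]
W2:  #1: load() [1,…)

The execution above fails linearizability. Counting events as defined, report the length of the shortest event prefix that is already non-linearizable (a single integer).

events 1..6 are linearizable; a witness order is #1, #2, #3:
step 1: #1 load() (pending, included) — value 0
step 2: #2 store(37) — value 37
step 3: #3 load() → 37 — value 37
at event 7 (#4's time-7 response) nothing linearizes any more
every completion of the 1 pending operation (#1) was checked; none linearizes
e.g. #2, #3, #4 (pending dropped): illegal at step 3, since #4 load() → 0 cannot apply there

7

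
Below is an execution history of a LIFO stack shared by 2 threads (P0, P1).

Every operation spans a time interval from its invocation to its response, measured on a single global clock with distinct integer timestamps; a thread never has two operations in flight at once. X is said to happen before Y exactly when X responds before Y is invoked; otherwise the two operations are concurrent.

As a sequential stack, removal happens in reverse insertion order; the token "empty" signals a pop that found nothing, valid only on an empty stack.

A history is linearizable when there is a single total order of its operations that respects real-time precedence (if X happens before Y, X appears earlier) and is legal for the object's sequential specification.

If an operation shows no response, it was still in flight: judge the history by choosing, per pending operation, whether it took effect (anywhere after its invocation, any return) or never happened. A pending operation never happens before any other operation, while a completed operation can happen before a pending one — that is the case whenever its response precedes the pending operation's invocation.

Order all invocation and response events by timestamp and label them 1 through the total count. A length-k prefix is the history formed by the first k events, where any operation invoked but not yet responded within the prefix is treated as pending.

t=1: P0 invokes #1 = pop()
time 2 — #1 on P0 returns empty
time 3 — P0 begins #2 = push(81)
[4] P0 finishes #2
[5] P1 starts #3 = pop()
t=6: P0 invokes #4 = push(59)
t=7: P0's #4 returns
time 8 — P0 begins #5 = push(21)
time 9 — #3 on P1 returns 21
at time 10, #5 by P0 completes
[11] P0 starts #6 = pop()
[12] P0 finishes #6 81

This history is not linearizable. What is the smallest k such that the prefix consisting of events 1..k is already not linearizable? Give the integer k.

events 1..11 are still linearizable — one witness is #1, #2, #4, #5, #3:
1. #1 pop() → empty, leaving stack <>
2. #2 push(81), leaving stack <81>
3. #4 push(59), leaving stack <81,59>
4. #5 push(21), leaving stack <81,59,21>
5. #3 pop() → 21, leaving stack <81,59>
event 12 — #6's response, time 12 — after it, nothing linearizes
sample order #1, #2, #3, #4, #5, #6 stalls at step 3 — #3 pop() → 21 has no legal effect
sample order #1, #2, #4, #3, #5, #6 stalls at step 4 — #3 pop() → 21 has no legal effect

12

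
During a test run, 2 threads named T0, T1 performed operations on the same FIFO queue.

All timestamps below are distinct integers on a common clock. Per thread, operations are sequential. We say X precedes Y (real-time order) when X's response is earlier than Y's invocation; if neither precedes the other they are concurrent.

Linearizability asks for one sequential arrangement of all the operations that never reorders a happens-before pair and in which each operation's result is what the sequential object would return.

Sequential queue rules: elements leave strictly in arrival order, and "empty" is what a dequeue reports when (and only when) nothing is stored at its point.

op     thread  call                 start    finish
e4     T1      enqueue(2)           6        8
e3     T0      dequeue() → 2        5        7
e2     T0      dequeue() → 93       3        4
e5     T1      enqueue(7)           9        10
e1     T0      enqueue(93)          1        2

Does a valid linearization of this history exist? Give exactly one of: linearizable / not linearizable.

a witness: e1, e2, e4, e3, e5
after step 1 (e1 enqueue(93)): queue <93>
after step 2 (e2 dequeue() → 93): queue <>
after step 3 (e4 enqueue(2)): queue <2>
after step 4 (e3 dequeue() → 2): queue <>
after step 5 (e5 enqueue(7)): queue <7>

linearizable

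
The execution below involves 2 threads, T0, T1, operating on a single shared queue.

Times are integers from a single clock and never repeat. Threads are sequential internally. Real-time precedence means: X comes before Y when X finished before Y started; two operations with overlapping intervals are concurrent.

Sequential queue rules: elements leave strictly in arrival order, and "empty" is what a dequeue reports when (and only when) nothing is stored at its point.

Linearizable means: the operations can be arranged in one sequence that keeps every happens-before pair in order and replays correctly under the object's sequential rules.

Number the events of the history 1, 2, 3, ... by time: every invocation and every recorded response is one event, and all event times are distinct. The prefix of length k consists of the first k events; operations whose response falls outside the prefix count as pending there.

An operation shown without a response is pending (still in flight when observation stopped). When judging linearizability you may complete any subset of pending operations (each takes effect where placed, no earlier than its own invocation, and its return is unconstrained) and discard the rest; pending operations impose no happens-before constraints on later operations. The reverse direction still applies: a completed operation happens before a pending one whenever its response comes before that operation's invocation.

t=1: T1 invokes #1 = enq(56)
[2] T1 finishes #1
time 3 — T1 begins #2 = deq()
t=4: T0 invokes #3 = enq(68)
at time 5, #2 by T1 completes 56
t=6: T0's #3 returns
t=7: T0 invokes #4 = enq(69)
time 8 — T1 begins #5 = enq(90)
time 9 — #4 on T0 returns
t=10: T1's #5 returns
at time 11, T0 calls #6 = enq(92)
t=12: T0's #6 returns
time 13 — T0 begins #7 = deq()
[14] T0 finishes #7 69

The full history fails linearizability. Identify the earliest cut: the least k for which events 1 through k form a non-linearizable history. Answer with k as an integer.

a valid linearization of events 1..13 exists, for instance #1, #2, #3, #4, #5, #6:
1. #1 enq(56), leaving queue <56>
2. #2 deq() → 56, leaving queue <>
3. #3 enq(68), leaving queue <68>
4. #4 enq(69), leaving queue <68,69>
5. #5 enq(90), leaving queue <68,69,90>
6. #6 enq(92), leaving queue <68,69,90,92>
at event 14 (#7's time-14 response) nothing linearizes any more
e.g. #1, #2, #3, #4, #5, #6, #7: illegal at step 7, since #7 deq() → 69 cannot apply there
e.g. #1, #2, #3, #5, #4, #6, #7: illegal at step 7, since #7 deq() → 69 cannot apply there

14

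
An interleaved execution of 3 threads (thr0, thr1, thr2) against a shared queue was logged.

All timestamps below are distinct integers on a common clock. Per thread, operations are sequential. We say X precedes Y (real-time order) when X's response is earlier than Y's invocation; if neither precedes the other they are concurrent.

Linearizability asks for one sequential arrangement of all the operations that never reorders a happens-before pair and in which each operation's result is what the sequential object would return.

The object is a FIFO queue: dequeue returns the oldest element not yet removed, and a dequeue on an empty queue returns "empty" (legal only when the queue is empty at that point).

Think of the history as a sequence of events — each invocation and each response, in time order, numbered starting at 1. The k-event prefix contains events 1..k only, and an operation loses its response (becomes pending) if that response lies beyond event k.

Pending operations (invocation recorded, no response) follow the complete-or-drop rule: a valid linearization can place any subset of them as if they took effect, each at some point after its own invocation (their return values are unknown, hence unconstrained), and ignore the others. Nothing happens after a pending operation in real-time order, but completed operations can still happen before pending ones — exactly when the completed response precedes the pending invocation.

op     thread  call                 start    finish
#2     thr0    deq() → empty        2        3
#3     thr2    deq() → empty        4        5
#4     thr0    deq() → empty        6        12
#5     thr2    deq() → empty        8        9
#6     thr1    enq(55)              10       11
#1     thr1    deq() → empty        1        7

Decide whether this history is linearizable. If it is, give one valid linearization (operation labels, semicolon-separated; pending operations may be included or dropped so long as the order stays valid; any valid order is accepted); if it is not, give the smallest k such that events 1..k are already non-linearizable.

1. #1 deq() → empty, leaving queue <>
2. #2 deq() → empty, leaving queue <>
3. #3 deq() → empty, leaving queue <>
4. #4 deq() → empty, leaving queue <>
5. #5 deq() → empty, leaving queue <>
6. #6 enq(55), leaving queue <55>

linearizable — witness: #1; #2; #3; #4; #5; #6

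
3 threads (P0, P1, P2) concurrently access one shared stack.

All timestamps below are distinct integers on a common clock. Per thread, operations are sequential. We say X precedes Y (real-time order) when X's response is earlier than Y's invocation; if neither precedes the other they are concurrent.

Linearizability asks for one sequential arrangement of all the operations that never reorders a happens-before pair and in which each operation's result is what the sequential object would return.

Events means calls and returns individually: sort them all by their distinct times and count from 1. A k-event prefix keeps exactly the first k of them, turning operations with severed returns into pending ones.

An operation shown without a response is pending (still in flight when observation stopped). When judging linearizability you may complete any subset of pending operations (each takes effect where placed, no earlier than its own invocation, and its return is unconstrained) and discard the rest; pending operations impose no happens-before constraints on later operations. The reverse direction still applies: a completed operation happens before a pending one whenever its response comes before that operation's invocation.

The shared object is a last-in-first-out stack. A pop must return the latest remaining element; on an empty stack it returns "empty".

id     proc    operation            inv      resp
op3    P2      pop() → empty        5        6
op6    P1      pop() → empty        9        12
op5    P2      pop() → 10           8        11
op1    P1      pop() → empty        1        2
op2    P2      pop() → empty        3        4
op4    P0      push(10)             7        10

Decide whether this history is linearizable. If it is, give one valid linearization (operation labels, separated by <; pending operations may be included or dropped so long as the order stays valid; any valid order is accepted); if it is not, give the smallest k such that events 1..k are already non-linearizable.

linearizable — witness: op1 < op2 < op3 < op4 < op5 < op6

1. op1 pop() → empty, leaving stack <>
2. op2 pop() → empty, leaving stack <>
3. op3 pop() → empty, leaving stack <>
4. op4 push(10), leaving stack <10>
5. op5 pop() → 10, leaving stack <>
6. op6 pop() → empty, leaving stack <>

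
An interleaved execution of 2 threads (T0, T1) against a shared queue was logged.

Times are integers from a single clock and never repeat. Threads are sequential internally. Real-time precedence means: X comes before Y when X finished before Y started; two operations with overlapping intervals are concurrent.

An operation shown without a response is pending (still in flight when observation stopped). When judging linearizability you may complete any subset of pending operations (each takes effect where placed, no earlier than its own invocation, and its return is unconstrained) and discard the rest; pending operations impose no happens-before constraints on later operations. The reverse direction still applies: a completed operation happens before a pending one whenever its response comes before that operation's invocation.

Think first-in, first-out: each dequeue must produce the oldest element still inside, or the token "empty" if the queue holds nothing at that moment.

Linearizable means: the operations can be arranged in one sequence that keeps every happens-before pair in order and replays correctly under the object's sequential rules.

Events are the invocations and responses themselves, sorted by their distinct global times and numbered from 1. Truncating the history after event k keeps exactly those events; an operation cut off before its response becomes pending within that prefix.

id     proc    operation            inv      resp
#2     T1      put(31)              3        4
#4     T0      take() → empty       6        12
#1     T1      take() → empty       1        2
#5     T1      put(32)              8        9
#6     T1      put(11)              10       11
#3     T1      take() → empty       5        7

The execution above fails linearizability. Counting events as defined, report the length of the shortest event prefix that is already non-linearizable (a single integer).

events 1..11 are still linearizable — one witness is #1, #2, #4, #3, #5, #6:
step 1: #1 take() → empty — queue <>
step 2: #2 put(31) — queue <31>
step 3: #4 take() (pending, included) — queue <>
step 4: #3 take() → empty — queue <>
step 5: #5 put(32) — queue <32>
step 6: #6 put(11) — queue <32,11>
at event 12 (#4's time-12 response) nothing linearizes any more
for example #1, #2, #3, #4, #5, #6 fails at step 3: #3 take() → empty is not legal there
for example #1, #2, #3, #5, #4, #6 fails at step 3: #3 take() → empty is not legal there

12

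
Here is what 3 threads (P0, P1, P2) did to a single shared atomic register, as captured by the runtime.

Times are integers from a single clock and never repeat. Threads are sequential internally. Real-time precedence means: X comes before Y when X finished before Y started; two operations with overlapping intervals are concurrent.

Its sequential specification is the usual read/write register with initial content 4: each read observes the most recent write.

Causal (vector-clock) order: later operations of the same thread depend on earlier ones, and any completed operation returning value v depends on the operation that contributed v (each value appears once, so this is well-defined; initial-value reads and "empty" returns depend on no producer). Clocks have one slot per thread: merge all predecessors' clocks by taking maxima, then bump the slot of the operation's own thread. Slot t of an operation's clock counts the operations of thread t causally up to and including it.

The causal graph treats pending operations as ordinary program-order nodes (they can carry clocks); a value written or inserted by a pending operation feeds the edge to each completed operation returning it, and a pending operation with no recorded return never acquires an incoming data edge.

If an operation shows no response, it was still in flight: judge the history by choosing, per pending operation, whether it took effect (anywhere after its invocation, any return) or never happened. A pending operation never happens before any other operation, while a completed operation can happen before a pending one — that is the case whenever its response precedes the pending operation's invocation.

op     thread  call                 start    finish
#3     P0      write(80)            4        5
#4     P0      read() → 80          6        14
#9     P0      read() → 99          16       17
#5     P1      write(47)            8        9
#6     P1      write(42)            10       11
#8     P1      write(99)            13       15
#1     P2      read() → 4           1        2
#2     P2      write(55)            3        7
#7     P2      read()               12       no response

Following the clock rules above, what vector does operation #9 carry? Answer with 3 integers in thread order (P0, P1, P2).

(3, 3, 0)

#1 (invocation 1): nothing precedes it; P2's component alone gives (0, 0, 1)
#5 (invocation 8): nothing precedes it; P1's component alone gives (0, 1, 0)
#3 (invocation 4): nothing precedes it; P0's component alone gives (1, 0, 0)
invoked at 3, #2 merges VC(#1)=(0, 0, 1) and bumps P2's slot → (0, 0, 2)
invoked at 10, #6 merges VC(#5)=(0, 1, 0) and bumps P1's slot → (0, 2, 0)
invoked at 6, #4 merges VC(#3)=(1, 0, 0) and bumps P0's slot → (2, 0, 0)
invoked at 12, #7 merges VC(#2)=(0, 0, 2) and bumps P2's slot → (0, 0, 3)
invoked at 13, #8 merges VC(#6)=(0, 2, 0) and bumps P1's slot → (0, 3, 0)
invoked at 16, #9 merges VC(#4)=(2, 0, 0), VC(#8)=(0, 3, 0) and bumps P0's slot → (3, 3, 0)
target: VC(#9) = (3, 3, 0)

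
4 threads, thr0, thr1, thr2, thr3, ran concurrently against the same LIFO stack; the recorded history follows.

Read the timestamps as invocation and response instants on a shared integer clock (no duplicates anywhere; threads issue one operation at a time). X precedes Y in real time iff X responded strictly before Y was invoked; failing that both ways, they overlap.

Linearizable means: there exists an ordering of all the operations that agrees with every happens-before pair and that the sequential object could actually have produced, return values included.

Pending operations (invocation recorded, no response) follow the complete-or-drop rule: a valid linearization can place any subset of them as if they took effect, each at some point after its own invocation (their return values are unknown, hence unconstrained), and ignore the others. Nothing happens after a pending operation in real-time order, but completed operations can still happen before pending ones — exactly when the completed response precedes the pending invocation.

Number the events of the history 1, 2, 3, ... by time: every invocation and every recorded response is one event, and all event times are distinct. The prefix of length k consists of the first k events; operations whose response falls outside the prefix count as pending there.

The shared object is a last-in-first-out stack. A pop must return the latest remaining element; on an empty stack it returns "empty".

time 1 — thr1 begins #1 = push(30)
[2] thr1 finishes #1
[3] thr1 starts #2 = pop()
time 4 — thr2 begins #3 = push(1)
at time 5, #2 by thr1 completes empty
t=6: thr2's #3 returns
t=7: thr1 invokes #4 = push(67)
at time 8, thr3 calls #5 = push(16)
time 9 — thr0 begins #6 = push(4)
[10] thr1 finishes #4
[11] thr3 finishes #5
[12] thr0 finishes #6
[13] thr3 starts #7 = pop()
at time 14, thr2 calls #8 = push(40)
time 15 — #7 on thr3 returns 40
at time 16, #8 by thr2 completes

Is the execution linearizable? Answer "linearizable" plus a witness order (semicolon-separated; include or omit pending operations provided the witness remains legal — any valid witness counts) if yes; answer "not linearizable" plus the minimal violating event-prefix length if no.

not linearizable — minimal violating prefix: 5 events

prefix check: 1..4 passes, 1..5 fails once #2's time-5 response joins
a single order respects real time; the 2 completed LIFO stack operations fail replay along it
including or dropping the 1 pending operation (#3) in any combination fails
for example #1, #2 (pending dropped) fails at step 2: #2 pop() → empty is not legal there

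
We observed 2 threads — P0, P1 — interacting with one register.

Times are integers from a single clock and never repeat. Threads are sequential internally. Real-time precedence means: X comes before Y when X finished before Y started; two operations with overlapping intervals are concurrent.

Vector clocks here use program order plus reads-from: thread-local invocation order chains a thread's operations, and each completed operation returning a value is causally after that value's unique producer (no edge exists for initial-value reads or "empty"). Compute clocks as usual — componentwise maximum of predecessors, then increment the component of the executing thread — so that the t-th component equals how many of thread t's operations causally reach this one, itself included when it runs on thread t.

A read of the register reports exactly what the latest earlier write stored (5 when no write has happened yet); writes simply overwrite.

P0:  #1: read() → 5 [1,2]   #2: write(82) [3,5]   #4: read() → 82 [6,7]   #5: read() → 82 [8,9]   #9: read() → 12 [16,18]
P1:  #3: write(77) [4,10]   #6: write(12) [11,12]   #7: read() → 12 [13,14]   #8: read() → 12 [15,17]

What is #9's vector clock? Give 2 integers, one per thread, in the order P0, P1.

no predecessors for #3 (invoked 4): P1 increments from zero → (0, 1)
no predecessors for #1 (invoked 1): P0 increments from zero → (1, 0)
#6 (invocation 11): componentwise max over VC(#3)=(0, 1), +1 at P1, giving (0, 2)
#2 (invocation 3): componentwise max over VC(#1)=(1, 0), +1 at P0, giving (2, 0)
#7 (invocation 13): componentwise max over VC(#6)=(0, 2), +1 at P1, giving (0, 3)
#4 (invocation 6): componentwise max over VC(#2)=(2, 0), +1 at P0, giving (3, 0)
#8 (invocation 15): componentwise max over VC(#6)=(0, 2), VC(#7)=(0, 3), +1 at P1, giving (0, 4)
#5 (invocation 8): componentwise max over VC(#2)=(2, 0), VC(#4)=(3, 0), +1 at P0, giving (4, 0)
#9 (invocation 16): componentwise max over VC(#5)=(4, 0), VC(#6)=(0, 2), +1 at P0, giving (5, 2)
target: VC(#9) = (5, 2)

(5, 2)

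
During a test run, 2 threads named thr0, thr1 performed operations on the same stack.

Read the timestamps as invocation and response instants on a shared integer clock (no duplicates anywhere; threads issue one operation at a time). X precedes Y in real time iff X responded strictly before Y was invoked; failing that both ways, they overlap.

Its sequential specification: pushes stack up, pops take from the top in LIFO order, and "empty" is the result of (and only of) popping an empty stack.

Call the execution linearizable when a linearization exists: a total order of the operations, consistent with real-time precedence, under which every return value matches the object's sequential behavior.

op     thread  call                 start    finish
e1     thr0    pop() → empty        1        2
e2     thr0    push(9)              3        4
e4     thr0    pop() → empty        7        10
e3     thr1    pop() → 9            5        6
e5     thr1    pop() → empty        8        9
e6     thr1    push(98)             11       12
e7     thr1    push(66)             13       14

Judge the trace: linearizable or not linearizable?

one valid linearization: e1, e2, e3, e4, e5, e6, e7
after step 1 (e1 pop() → empty): stack <>
after step 2 (e2 push(9)): stack <9>
after step 3 (e3 pop() → 9): stack <>
after step 4 (e4 pop() → empty): stack <>
after step 5 (e5 pop() → empty): stack <>
after step 6 (e6 push(98)): stack <98>
after step 7 (e7 push(66)): stack <98,66>

linearizable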